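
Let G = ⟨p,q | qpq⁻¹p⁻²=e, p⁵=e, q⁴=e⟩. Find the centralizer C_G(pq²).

⟨pq²⟩ ⊆ C_G(pq²) since powers of pq² commute with pq²; so |C_G(pq²)| ≥ |⟨pq²⟩| = 2.
By orbit–stabilizer, |C_G(pq²)| = |G| / |conj. class of pq²| = 20 / 5 = 4.
The 4 elements commuting with pq² are {e, p²q, pq², p⁴q³}.

Answer: {e, p²q, pq², p⁴q³}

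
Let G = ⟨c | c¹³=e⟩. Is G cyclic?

|G| = 13. The element c has order 13 (its powers give 13 distinct elements), so ⟨c⟩ = G and G is cyclic.

Answer: Yes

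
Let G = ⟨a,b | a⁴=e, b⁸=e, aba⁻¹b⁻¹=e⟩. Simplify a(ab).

Compute a · (ab) by multiplying left to right and reducing via the relations at each step:
  a · a = a²
  (a²) · b = a²b

Answer: a²b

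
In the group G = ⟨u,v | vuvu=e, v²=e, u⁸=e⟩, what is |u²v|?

Compute successive powers until reaching e:
  (u²v)¹ = u²v, (u²v)² = e.
The smallest positive k with (u²v)ᵏ = e is 2.

Answer: 2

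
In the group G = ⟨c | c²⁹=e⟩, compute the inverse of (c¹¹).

The order of (c¹¹) is 29 (smallest k with (c¹¹)ᵏ = e), so (c¹¹)⁻¹ = (c¹¹)²⁸ = c¹⁸.
Check: (c¹¹) · (c¹⁸) → (c¹¹) · c¹⁸ = e, giving e as required.

Answer: c¹⁸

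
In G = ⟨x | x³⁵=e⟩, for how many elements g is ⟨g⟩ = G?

G is cyclic of order 35. An element generates G iff its order is 35, and a cyclic group of order 35 has exactly φ(35) = 24 such elements.

Answer: 24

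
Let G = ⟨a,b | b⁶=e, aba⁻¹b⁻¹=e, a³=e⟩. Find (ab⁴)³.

Compute successive powers of (ab⁴), reducing at each step:
  (ab⁴)²: (ab⁴) · a = a²b⁴;   (a²b⁴) · b⁴ = a²b²
  (ab⁴)³: (a²b²) · a = b²;   (b²) · b⁴ = e

Answer: e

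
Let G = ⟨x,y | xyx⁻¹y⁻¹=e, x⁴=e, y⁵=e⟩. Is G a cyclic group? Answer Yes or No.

|G| = 20. The element xy has order 20 (its powers give 20 distinct elements), so ⟨xy⟩ = G and G is cyclic.

Answer: Yes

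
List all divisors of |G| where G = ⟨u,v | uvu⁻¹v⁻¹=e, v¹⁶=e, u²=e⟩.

|G| = 32 = 2⁵. By Lagrange's theorem the order of any subgroup divides 32; the divisors of 32 are 1, 2, 4, 8, 16, 32.

Answer: 1, 2, 4, 8, 16, 32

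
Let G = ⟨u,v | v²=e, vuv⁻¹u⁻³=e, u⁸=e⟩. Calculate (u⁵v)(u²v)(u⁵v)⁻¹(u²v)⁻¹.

[(u⁵v), (u²v)] = (u⁵v)·(u²v)·(u⁵v)⁻¹·(u²v)⁻¹.
  (u⁵v) · (u²v) = u³
  (u³) · (uv) = u⁴v
  (u⁴v) · (u²v) = u²

Answer: u²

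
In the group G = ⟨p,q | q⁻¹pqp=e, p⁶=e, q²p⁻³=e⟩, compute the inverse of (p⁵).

The order of (p⁵) is 6 (smallest k with (p⁵)ᵏ = e), so (p⁵)⁻¹ = (p⁵)⁵ = p.
Check: (p⁵) · p → (p⁵) · p = e, giving e as required.

Answer: p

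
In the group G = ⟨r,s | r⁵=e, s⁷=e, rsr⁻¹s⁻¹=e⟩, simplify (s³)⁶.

Compute successive powers of (s³), reducing at each step:
  (s³)²: (s³) · s³ = s⁶
  (s³)³: (s⁶) · s³ = s²
  (s³)⁴: (s²) · s³ = s⁵
  (s³)⁵: (s⁵) · s³ = s
  (s³)⁶: s · s³ = s⁴

Answer: s⁴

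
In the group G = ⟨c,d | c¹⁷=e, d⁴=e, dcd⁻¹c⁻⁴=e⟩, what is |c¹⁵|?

Compute successive powers until reaching e:
  (c¹⁵)¹ = c¹⁵, (c¹⁵)² = c¹³, (c¹⁵)³ = c¹¹, (c¹⁵)⁴ = c⁹, (c¹⁵)⁵ = c⁷, (c¹⁵)⁶ = c⁵, (c¹⁵)⁷ = c³, (c¹⁵)⁸ = c, (c¹⁵)⁹ = c¹⁶, (c¹⁵)¹⁰ = c¹⁴, (c¹⁵)¹¹ = c¹², (c¹⁵)¹² = c¹⁰, (c¹⁵)¹³ = c⁸, (c¹⁵)¹⁴ = c⁶, (c¹⁵)¹⁵ = c⁴, (c¹⁵)¹⁶ = c², (c¹⁵)¹⁷ = e.
The smallest positive k with (c¹⁵)ᵏ = e is 17.

Answer: 17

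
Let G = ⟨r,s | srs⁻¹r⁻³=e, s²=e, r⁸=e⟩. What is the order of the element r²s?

Compute successive powers until reaching e:
  (r²s)¹ = r²s, (r²s)² = e.
The smallest positive k with (r²s)ᵏ = e is 2.

Answer: 2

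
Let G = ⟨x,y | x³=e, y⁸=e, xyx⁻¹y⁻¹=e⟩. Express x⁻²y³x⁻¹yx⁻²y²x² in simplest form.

Multiply left to right, reducing at each step:
  x · y³ = xy³
  (xy³) · x⁻¹ = y³
  (y³) · y = y⁴
  (y⁴) · x⁻² = xy⁴
  (xy⁴) · y² = xy⁶
  (xy⁶) · x² = y⁶

Answer: y⁶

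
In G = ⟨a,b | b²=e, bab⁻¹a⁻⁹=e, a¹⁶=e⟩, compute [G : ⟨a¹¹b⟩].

First find ord(a¹¹b) by computing successive powers:
  (a¹¹b)¹ = a¹¹b, (a¹¹b)² = a¹⁴, (a¹¹b)³ = a⁹b, (a¹¹b)⁴ = a¹², (a¹¹b)⁵ = a⁷b, (a¹¹b)⁶ = a¹⁰, (a¹¹b)⁷ = a⁵b, (a¹¹b)⁸ = a⁸, (a¹¹b)⁹ = a³b, (a¹¹b)¹⁰ = a⁶, (a¹¹b)¹¹ = ab, (a¹¹b)¹² = a⁴, (a¹¹b)¹³ = a¹⁵b, (a¹¹b)¹⁴ = a², (a¹¹b)¹⁵ = a¹³b, (a¹¹b)¹⁶ = e.
So |⟨a¹¹b⟩| = ord(a¹¹b) = 16. With |G| = 32, by Lagrange [G : ⟨a¹¹b⟩] = 32/16 = 2.

Answer: 2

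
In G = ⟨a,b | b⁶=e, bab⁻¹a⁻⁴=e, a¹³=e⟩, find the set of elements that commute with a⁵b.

⟨a⁵b⟩ ⊆ C_G(a⁵b) since powers of a⁵b commute with a⁵b; so |C_G(a⁵b)| ≥ |⟨a⁵b⟩| = 6.
By orbit–stabilizer, |C_G(a⁵b)| = |G| / |conj. class of a⁵b| = 78 / 13 = 6.
The 6 elements commuting with a⁵b are {e, ab³, a⁵b, a²b⁵, a⁹b⁴, a¹²b²}.

Answer: {e, ab³, a⁵b, a²b⁵, a⁹b⁴, a¹²b²}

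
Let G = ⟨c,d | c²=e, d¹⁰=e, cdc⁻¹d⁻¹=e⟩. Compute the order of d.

Compute successive powers until reaching e:
  d¹ = d, d² = d², d³ = d³, d⁴ = d⁴, d⁵ = d⁵, d⁶ = d⁶, d⁷ = d⁷, d⁸ = d⁸, d⁹ = d⁹, d¹⁰ = e.
The smallest positive k with dᵏ = e is 10.

Answer: 10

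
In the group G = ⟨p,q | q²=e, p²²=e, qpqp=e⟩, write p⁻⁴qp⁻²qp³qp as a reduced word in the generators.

Multiply left to right, reducing at each step:
  (p¹⁸) · q = p¹⁸q
  (p¹⁸q) · p⁻² = p²⁰q
  (p²⁰q) · q = p²⁰
  (p²⁰) · p³ = p
  p · q = pq
  (pq) · p = q

Answer: q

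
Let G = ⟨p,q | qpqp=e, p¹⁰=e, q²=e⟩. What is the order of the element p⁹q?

Compute successive powers until reaching e:
  (p⁹q)¹ = p⁹q, (p⁹q)² = e.
The smallest positive k with (p⁹q)ᵏ = e is 2.

Answer: 2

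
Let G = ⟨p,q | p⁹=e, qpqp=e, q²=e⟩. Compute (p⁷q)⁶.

Compute successive powers of (p⁷q), reducing at each step:
  (p⁷q)²: (p⁷q) · p⁷ = q;   q · q = e
  (p⁷q)³: e · p⁷ = p⁷;   (p⁷) · q = p⁷q
  (p⁷q)⁴: (p⁷q) · p⁷ = q;   q · q = e
  (p⁷q)⁵: e · p⁷ = p⁷;   (p⁷) · q = p⁷q
  (p⁷q)⁶: (p⁷q) · p⁷ = q;   q · q = e

Answer: e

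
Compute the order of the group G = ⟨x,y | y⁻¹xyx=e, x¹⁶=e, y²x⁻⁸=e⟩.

Enumerate words in the generators, reducing via the relations: the distinct elements are
  {e, x, y, xy, x², x³, x⁴, x⁵, x⁶, x⁷, x⁸, x⁹, x²y, x³y, x¹², x¹³, x¹¹, x¹⁰, x¹⁴, x¹⁵, x⁴y, x⁵y, x⁶y, x⁷y, y⁻¹, xy⁻¹, x²y⁻¹, x³y⁻¹, x⁴y⁻¹, x⁵y⁻¹, x⁶y⁻¹, x⁷y⁻¹}.
No further products give new elements, so |G| = 32.

Answer: 32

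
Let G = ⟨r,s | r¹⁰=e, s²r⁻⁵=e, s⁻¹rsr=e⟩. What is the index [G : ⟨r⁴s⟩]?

First find ord(r⁴s) by computing successive powers:
  (r⁴s)¹ = r⁴s, (r⁴s)² = r⁵, (r⁴s)³ = r⁴s⁻¹, (r⁴s)⁴ = e.
So |⟨r⁴s⟩| = ord(r⁴s) = 4. With |G| = 20, by Lagrange [G : ⟨r⁴s⟩] = 20/4 = 5.

Answer: 5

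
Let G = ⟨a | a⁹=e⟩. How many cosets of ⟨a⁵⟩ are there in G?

First find ord(a⁵) by computing successive powers:
  (a⁵)¹ = a⁵, (a⁵)² = a, (a⁵)³ = a⁶, (a⁵)⁴ = a², (a⁵)⁵ = a⁷, (a⁵)⁶ = a³, (a⁵)⁷ = a⁸, (a⁵)⁸ = a⁴, (a⁵)⁹ = e.
So |⟨a⁵⟩| = ord(a⁵) = 9. With |G| = 9, by Lagrange [G : ⟨a⁵⟩] = 9/9 = 1.

Answer: 1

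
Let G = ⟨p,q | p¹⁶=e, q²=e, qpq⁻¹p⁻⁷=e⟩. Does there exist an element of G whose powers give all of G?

Every cyclic group is abelian. But p·q = pq while q·p = p⁷q, so p·q ≠ q·p and G is not abelian. Hence G is not cyclic.

Answer: No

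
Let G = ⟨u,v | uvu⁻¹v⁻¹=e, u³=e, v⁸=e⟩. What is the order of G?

Enumerate words in the generators, reducing via the relations: the distinct elements are
  {e, u, v, uv, u², v², v³, v⁴, v⁵, v⁶, v⁷, uv², uv³, uv⁴, uv⁵, uv⁶, uv⁷, u²v, u²v², u²v³, u²v⁴, u²v⁵, u²v⁶, u²v⁷}.
No further products give new elements, so |G| = 24.

Answer: 24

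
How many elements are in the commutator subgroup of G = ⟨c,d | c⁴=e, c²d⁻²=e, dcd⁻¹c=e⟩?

G' = [G, G] is generated by all commutators. The generator-pair commutators are: [c, d] = c².
The subgroup they normally generate is {e, c²}, of order 2.
Check: |G/G'| = 8/2 = 4 is the order of the abelianisation.

Answer: 2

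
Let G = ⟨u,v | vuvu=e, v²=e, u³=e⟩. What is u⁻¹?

The order of u is 3 (smallest k with uᵏ = e), so u⁻¹ = u² = u².
Check: u · (u²) → u · u² = e, giving e as required.

Answer: u²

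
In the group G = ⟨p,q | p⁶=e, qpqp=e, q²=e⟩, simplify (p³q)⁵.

Compute successive powers of (p³q), reducing at each step:
  (p³q)²: (p³q) · p³ = q;   q · q = e
  (p³q)³: e · p³ = p³;   (p³) · q = p³q
  (p³q)⁴: (p³q) · p³ = q;   q · q = e
  (p³q)⁵: e · p³ = p³;   (p³) · q = p³q

Answer: p³q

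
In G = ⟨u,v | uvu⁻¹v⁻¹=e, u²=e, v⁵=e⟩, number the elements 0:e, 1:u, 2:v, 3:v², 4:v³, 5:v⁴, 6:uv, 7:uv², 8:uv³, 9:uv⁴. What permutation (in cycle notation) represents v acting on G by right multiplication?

(0 2 3 4 5)(1 6 7 8 9)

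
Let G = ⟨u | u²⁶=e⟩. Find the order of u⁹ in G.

Compute successive powers until reaching e:
  (u⁹)¹ = u⁹, (u⁹)² = u¹⁸, (u⁹)³ = u, (u⁹)⁴ = u¹⁰, (u⁹)⁵ = u¹⁹, (u⁹)⁶ = u², (u⁹)⁷ = u¹¹, (u⁹)⁸ = u²⁰, (u⁹)⁹ = u³, (u⁹)¹⁰ = u¹², (u⁹)¹¹ = u²¹, (u⁹)¹² = u⁴, (u⁹)¹³ = u¹³, (u⁹)¹⁴ = u²², (u⁹)¹⁵ = u⁵, (u⁹)¹⁶ = u¹⁴, (u⁹)¹⁷ = u²³, (u⁹)¹⁸ = u⁶, (u⁹)¹⁹ = u¹⁵, (u⁹)²⁰ = u²⁴, (u⁹)²¹ = u⁷, (u⁹)²² = u¹⁶, (u⁹)²³ = u²⁵, (u⁹)²⁴ = u⁸, (u⁹)²⁵ = u¹⁷, (u⁹)²⁶ = e.
The smallest positive k with (u⁹)ᵏ = e is 26.

Answer: 26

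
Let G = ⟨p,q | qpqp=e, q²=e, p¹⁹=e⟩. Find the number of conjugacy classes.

The conjugacy classes (representative and size) are:
  [e] (size 1), [p¹⁸] (size 2), [p²] (size 2), [p¹⁶] (size 2), [p⁴] (size 2), [p¹⁴] (size 2), [p¹³] (size 2), [p¹²] (size 2), [p⁸] (size 2), [p⁹] (size 2), [q] (size 19).
Class equation: 1 + 2 + 2 + 2 + 2 + 2 + 2 + 2 + 2 + 2 + 19 = 38 = |G|. So G has 11 conjugacy classes.

Answer: 11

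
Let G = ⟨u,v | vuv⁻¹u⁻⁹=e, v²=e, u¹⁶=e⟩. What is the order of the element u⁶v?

Compute successive powers until reaching e:
  (u⁶v)¹ = u⁶v, (u⁶v)² = u¹², (u⁶v)³ = u²v, (u⁶v)⁴ = u⁸, (u⁶v)⁵ = u¹⁴v, (u⁶v)⁶ = u⁴, (u⁶v)⁷ = u¹⁰v, (u⁶v)⁸ = e.
The smallest positive k with (u⁶v)ᵏ = e is 8.

Answer: 8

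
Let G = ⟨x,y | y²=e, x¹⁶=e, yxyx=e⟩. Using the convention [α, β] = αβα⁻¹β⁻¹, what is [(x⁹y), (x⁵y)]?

[(x⁹y), (x⁵y)] = (x⁹y)·(x⁵y)·(x⁹y)⁻¹·(x⁵y)⁻¹.
  (x⁹y) · (x⁵y) = x⁴
  (x⁴) · (x⁹y) = x¹³y
  (x¹³y) · (x⁵y) = x⁸

Answer: x⁸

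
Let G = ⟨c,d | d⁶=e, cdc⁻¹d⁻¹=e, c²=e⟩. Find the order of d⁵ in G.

Compute successive powers until reaching e:
  (d⁵)¹ = d⁵, (d⁵)² = d⁴, (d⁵)³ = d³, (d⁵)⁴ = d², (d⁵)⁵ = d, (d⁵)⁶ = e.
The smallest positive k with (d⁵)ᵏ = e is 6.

Answer: 6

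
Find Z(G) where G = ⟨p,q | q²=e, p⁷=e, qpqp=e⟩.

An element z ∈ Z(G) iff z commutes with every generator.
For example e is central: e·p = p = p·e; e·q = q = q·e.
Whereas p ∉ Z(G) since p·q = pq ≠ p⁶q = q·p.
Checking each of the 14 elements this way gives Z(G) = {e}, of order 1.

Answer: {e}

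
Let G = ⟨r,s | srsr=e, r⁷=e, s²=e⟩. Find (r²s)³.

Compute successive powers of (r²s), reducing at each step:
  (r²s)²: (r²s) · r² = s;   s · s = e
  (r²s)³: e · r² = r²;   (r²) · s = r²s

Answer: r²s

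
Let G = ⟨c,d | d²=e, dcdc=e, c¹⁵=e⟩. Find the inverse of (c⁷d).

The order of (c⁷d) is 2 (smallest k with (c⁷d)ᵏ = e), so (c⁷d)⁻¹ = (c⁷d)¹ = c⁷d.
Check: (c⁷d) · (c⁷d) → (c⁷d) · c⁷ = d;   d · d = e, giving e as required.

Answer: c⁷d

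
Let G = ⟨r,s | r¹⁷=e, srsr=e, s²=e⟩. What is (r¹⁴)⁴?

Compute successive powers of (r¹⁴), reducing at each step:
  (r¹⁴)²: (r¹⁴) · r¹⁴ = r¹¹
  (r¹⁴)³: (r¹¹) · r¹⁴ = r⁸
  (r¹⁴)⁴: (r⁸) · r¹⁴ = r⁵

Answer: r⁵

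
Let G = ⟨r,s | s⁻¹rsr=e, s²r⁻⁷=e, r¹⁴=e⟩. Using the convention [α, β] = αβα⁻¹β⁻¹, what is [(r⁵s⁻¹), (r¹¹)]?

[(r⁵s⁻¹), (r¹¹)] = (r⁵s⁻¹)·(r¹¹)·(r⁵s⁻¹)⁻¹·(r¹¹)⁻¹.
  (r⁵s⁻¹) · (r¹¹) = rs
  (rs) · (r⁵s) = r³
  (r³) · (r³) = r⁶

Answer: r⁶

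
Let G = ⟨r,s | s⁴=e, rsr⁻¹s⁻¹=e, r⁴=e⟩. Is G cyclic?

|G| = 16, but the maximum element order in G is 4 < 16. No single element generates all of G, so G is not cyclic.

Answer: No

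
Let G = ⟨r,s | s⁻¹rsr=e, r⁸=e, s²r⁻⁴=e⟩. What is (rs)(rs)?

Compute (rs) · (rs) by multiplying left to right and reducing via the relations at each step:
  (rs) · r = s
  s · s = r⁴

Answer: r⁴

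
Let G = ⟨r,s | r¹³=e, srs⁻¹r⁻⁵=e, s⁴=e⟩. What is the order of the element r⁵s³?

Compute successive powers until reaching e:
  (r⁵s³)¹ = r⁵s³, (r⁵s³)² = r⁶s², (r⁵s³)³ = rs, (r⁵s³)⁴ = e.
The smallest positive k with (r⁵s³)ᵏ = e is 4.

Answer: 4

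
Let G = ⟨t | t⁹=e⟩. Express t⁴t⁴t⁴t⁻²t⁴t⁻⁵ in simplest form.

Multiply left to right, reducing at each step:
  (t⁴) · t⁴ = t⁸
  (t⁸) · t⁴ = t³
  (t³) · t⁻² = t
  t · t⁴ = t⁵
  (t⁵) · t⁻⁵ = e

Answer: e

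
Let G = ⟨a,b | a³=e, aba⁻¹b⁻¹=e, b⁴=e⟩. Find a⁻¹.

The order of a is 3 (smallest k with aᵏ = e), so a⁻¹ = a² = a².
Check: a · (a²) → a · a² = e, giving e as required.

Answer: a²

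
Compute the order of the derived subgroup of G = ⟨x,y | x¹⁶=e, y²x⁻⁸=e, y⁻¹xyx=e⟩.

G' = [G, G] is generated by all commutators. The generator-pair commutators are: [x, y] = x².
The subgroup they normally generate is {e, x², x⁴, x⁶, x⁸, x¹⁰, x¹², x¹⁴}, of order 8.
Check: |G/G'| = 32/8 = 4 is the order of the abelianisation.

Answer: 8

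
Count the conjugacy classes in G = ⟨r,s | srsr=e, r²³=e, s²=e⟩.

The conjugacy classes (representative and size) are:
  [e] (size 1), [r] (size 2), [r²¹] (size 2), [r²⁰] (size 2), [r⁴] (size 2), [r¹⁸] (size 2), [r⁶] (size 2), [r¹⁶] (size 2), [r⁸] (size 2), [r⁹] (size 2), [r¹⁰] (size 2), [r¹²] (size 2), [r¹⁸s] (size 23).
Class equation: 1 + 2 + 2 + 2 + 2 + 2 + 2 + 2 + 2 + 2 + 2 + 2 + 23 = 46 = |G|. So G has 13 conjugacy classes.

Answer: 13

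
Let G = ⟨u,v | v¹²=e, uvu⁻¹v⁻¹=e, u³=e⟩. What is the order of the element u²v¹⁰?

Compute successive powers until reaching e:
  (u²v¹⁰)¹ = u²v¹⁰, (u²v¹⁰)² = uv⁸, (u²v¹⁰)³ = v⁶, (u²v¹⁰)⁴ = u²v⁴, (u²v¹⁰)⁵ = uv², (u²v¹⁰)⁶ = e.
The smallest positive k with (u²v¹⁰)ᵏ = e is 6.

Answer: 6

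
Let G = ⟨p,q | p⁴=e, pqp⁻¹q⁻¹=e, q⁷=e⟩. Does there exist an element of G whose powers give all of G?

|G| = 28. The element pq has order 28 (its powers give 28 distinct elements), so ⟨pq⟩ = G and G is cyclic.

Answer: Yes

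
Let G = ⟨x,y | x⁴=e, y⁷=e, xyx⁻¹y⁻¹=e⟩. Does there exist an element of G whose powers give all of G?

|G| = 28. The element xy has order 28 (its powers give 28 distinct elements), so ⟨xy⟩ = G and G is cyclic.

Answer: Yes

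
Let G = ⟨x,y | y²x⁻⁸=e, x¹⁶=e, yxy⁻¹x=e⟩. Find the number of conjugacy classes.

The conjugacy classes (representative and size) are:
  [e] (size 1), [x] (size 2), [x¹⁴] (size 2), [x¹³] (size 2), [x¹²] (size 2), [x⁵] (size 2), [x¹⁰] (size 2), [x⁷] (size 2), [x⁸] (size 1), [y⁻¹] (size 8), [x⁷y⁻¹] (size 8).
Class equation: 1 + 2 + 2 + 2 + 2 + 2 + 2 + 2 + 1 + 8 + 8 = 32 = |G|. So G has 11 conjugacy classes.

Answer: 11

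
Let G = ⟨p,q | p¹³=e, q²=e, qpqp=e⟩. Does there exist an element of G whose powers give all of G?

Every cyclic group is abelian. But p·q = pq while q·p = p¹²q, so p·q ≠ q·p and G is not abelian. Hence G is not cyclic.

Answer: No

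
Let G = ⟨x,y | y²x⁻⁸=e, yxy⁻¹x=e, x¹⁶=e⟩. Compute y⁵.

Compute successive powers of y, reducing at each step:
  y²: y · y = x⁸
  y³: (x⁸) · y = y⁻¹
  y⁴: (y⁻¹) · y = e
  y⁵: e · y = y

Answer: y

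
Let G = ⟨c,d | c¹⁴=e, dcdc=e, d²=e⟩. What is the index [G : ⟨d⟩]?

First find ord(d) by computing successive powers:
  d¹ = d, d² = e.
So |⟨d⟩| = ord(d) = 2. With |G| = 28, by Lagrange [G : ⟨d⟩] = 28/2 = 14.

Answer: 14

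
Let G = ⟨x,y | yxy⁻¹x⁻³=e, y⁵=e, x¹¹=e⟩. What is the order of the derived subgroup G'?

G' = [G, G] is generated by all commutators. The generator-pair commutators are: [x, y] = x⁹.
The subgroup they normally generate is {e, x, x², x³, x⁴, x⁵, x⁶, x⁷, x⁸, x⁹, x¹⁰}, of order 11.
Check: |G/G'| = 55/11 = 5 is the order of the abelianisation.

Answer: 11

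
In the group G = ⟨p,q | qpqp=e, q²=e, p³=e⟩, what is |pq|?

Compute successive powers until reaching e:
  (pq)¹ = pq, (pq)² = e.
The smallest positive k with (pq)ᵏ = e is 2.

Answer: 2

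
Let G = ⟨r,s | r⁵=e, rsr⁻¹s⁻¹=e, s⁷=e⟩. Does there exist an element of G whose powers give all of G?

|G| = 35. The element rs has order 35 (its powers give 35 distinct elements), so ⟨rs⟩ = G and G is cyclic.

Answer: Yes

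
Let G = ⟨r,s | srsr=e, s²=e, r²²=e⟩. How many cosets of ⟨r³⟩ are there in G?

First find ord(r³) by computing successive powers:
  (r³)¹ = r³, (r³)² = r⁶, (r³)³ = r⁹, (r³)⁴ = r¹², (r³)⁵ = r¹⁵, (r³)⁶ = r¹⁸, (r³)⁷ = r²¹, (r³)⁸ = r², (r³)⁹ = r⁵, (r³)¹⁰ = r⁸, (r³)¹¹ = r¹¹, (r³)¹² = r¹⁴, (r³)¹³ = r¹⁷, (r³)¹⁴ = r²⁰, (r³)¹⁵ = r, (r³)¹⁶ = r⁴, (r³)¹⁷ = r⁷, (r³)¹⁸ = r¹⁰, (r³)¹⁹ = r¹³, (r³)²⁰ = r¹⁶, (r³)²¹ = r¹⁹, (r³)²² = e.
So |⟨r³⟩| = ord(r³) = 22. With |G| = 44, by Lagrange [G : ⟨r³⟩] = 44/22 = 2.

Answer: 2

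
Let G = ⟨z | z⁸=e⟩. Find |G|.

G is generated by a single element, so G is cyclic. The relator gives z⁸ = e and no smaller power is forced to be e, so the 8 powers {e, z, z², z³, z⁴, z⁵, z⁶, z⁷} are distinct. Hence |G| = 8.

Answer: 8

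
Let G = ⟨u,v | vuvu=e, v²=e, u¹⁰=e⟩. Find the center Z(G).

An element z ∈ Z(G) iff z commutes with every generator.
For example u⁵ is central: (u⁵)·u = u⁶ = u·(u⁵); (u⁵)·v = u⁵v = v·(u⁵).
Whereas u ∉ Z(G) since u·v = uv ≠ u⁹v = v·u.
Checking each of the 20 elements this way gives Z(G) = {e, u⁵}, of order 2.

Answer: {e, u⁵}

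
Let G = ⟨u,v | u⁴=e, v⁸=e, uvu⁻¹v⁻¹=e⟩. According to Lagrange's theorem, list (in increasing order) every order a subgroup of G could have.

|G| = 32 = 2⁵. By Lagrange's theorem the order of any subgroup divides 32; the divisors of 32 are 1, 2, 4, 8, 16, 32.

Answer: 1, 2, 4, 8, 16, 32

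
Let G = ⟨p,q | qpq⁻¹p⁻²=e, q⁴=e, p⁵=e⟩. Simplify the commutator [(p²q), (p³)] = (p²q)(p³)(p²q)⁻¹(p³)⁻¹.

[(p²q), (p³)] = (p²q)·(p³)·(p²q)⁻¹·(p³)⁻¹.
  (p²q) · (p³) = p³q
  (p³q) · (p⁴q³) = p
  p · (p²) = p³

Answer: p³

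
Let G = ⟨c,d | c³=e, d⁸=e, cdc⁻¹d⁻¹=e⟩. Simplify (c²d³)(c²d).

Compute (c²d³) · (c²d) by multiplying left to right and reducing via the relations at each step:
  (c²d³) · c² = cd³
  (cd³) · d = cd⁴

Answer: cd⁴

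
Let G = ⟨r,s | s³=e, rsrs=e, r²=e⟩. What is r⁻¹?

The order of r is 2 (smallest k with rᵏ = e), so r⁻¹ = r¹ = r.
Check: r · r → r · r = e, giving e as required.

Answer: r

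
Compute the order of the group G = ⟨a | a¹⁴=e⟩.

G is generated by a single element, so G is cyclic. The relator gives a¹⁴ = e and no smaller power is forced to be e, so the 14 powers {a, e, a², a³, a⁴, a⁵, a⁶, a⁷, a⁸, a⁹, a¹², a¹³, a¹¹, a¹⁰} are distinct. Hence |G| = 14.

Answer: 14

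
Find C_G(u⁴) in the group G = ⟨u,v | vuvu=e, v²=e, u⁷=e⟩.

⟨u⁴⟩ ⊆ C_G(u⁴) since powers of u⁴ commute with u⁴; so |C_G(u⁴)| ≥ |⟨u⁴⟩| = 7.
By orbit–stabilizer, |C_G(u⁴)| = |G| / |conj. class of u⁴| = 14 / 2 = 7.
The 7 elements commuting with u⁴ are {e, u, u², u³, u⁴, u⁵, u⁶}.

Answer: {e, u, u², u³, u⁴, u⁵, u⁶}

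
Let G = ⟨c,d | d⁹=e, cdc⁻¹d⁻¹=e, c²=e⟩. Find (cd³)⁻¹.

The order of (cd³) is 6 (smallest k with (cd³)ᵏ = e), so (cd³)⁻¹ = (cd³)⁵ = cd⁶.
Check: (cd³) · (cd⁶) → (cd³) · c = d³;   (d³) · d⁶ = e, giving e as required.

Answer: cd⁶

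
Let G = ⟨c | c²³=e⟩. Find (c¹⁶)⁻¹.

The order of (c¹⁶) is 23 (smallest k with (c¹⁶)ᵏ = e), so (c¹⁶)⁻¹ = (c¹⁶)²² = c⁷.
Check: (c¹⁶) · (c⁷) → (c¹⁶) · c⁷ = e, giving e as required.

Answer: c⁷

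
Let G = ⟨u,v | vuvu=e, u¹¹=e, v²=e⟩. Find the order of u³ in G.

Compute successive powers until reaching e:
  (u³)¹ = u³, (u³)² = u⁶, (u³)³ = u⁹, (u³)⁴ = u, (u³)⁵ = u⁴, (u³)⁶ = u⁷, (u³)⁷ = u¹⁰, (u³)⁸ = u², (u³)⁹ = u⁵, (u³)¹⁰ = u⁸, (u³)¹¹ = e.
The smallest positive k with (u³)ᵏ = e is 11.

Answer: 11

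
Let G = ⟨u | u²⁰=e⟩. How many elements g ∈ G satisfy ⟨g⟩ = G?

G is cyclic of order 20. An element generates G iff its order is 20, and a cyclic group of order 20 has exactly φ(20) = 8 such elements.

Answer: 8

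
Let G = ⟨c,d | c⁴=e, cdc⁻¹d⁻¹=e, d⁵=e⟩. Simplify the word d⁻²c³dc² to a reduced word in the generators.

Multiply left to right, reducing at each step:
  (d³) · c³ = c³d³
  (c³d³) · d = c³d⁴
  (c³d⁴) · c² = cd⁴

Answer: cd⁴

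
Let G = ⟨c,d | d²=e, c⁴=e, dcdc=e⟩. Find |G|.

Enumerate words in the generators, reducing via the relations: the distinct elements are
  {c, d, e, cd, c², c³, c²d, c³d}.
No further products give new elements, so |G| = 8.

Answer: 8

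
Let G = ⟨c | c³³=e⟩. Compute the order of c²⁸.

Compute successive powers until reaching e:
  (c²⁸)¹ = c²⁸, (c²⁸)² = c²³, (c²⁸)³ = c¹⁸, (c²⁸)⁴ = c¹³, (c²⁸)⁵ = c⁸, (c²⁸)⁶ = c³, (c²⁸)⁷ = c³¹, (c²⁸)⁸ = c²⁶, (c²⁸)⁹ = c²¹, (c²⁸)¹⁰ = c¹⁶, (c²⁸)¹¹ = c¹¹, (c²⁸)¹² = c⁶, (c²⁸)¹³ = c, (c²⁸)¹⁴ = c²⁹, (c²⁸)¹⁵ = c²⁴, (c²⁸)¹⁶ = c¹⁹, (c²⁸)¹⁷ = c¹⁴, (c²⁸)¹⁸ = c⁹, (c²⁸)¹⁹ = c⁴, (c²⁸)²⁰ = c³², (c²⁸)²¹ = c²⁷, (c²⁸)²² = c²², (c²⁸)²³ = c¹⁷, (c²⁸)²⁴ = c¹², (c²⁸)²⁵ = c⁷, (c²⁸)²⁶ = c², (c²⁸)²⁷ = c³⁰, (c²⁸)²⁸ = c²⁵, (c²⁸)²⁹ = c²⁰, (c²⁸)³⁰ = c¹⁵, (c²⁸)³¹ = c¹⁰, (c²⁸)³² = c⁵, (c²⁸)³³ = e.
The smallest positive k with (c²⁸)ᵏ = e is 33.

Answer: 33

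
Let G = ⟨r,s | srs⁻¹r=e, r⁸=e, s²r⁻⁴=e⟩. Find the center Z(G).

An element z ∈ Z(G) iff z commutes with every generator.
For example r⁴ is central: (r⁴)·r = r⁵ = r·(r⁴); (r⁴)·s = s⁻¹ = s·(r⁴).
Whereas r ∉ Z(G) since r·s = rs ≠ r³s⁻¹ = s·r.
Checking each of the 16 elements this way gives Z(G) = {e, r⁴}, of order 2.

Answer: {e, r⁴}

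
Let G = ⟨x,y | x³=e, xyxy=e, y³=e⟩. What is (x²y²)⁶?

Compute successive powers of (x²y²), reducing at each step:
  (x²y²)²: (x²y²) · x² = y;   y · y² = e
  (x²y²)³: e · x² = x²;   (x²) · y² = x²y²
  (x²y²)⁴: (x²y²) · x² = y;   y · y² = e
  (x²y²)⁵: e · x² = x²;   (x²) · y² = x²y²
  (x²y²)⁶: (x²y²) · x² = y;   y · y² = e

Answer: e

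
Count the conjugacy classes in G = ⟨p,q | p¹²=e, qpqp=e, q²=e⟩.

The conjugacy classes (representative and size) are:
  [e] (size 1), [p¹¹] (size 2), [p²] (size 2), [p⁹] (size 2), [p⁴] (size 2), [p⁵] (size 2), [p⁶] (size 1), [q] (size 6), [pq] (size 6).
Class equation: 1 + 2 + 2 + 2 + 2 + 2 + 1 + 6 + 6 = 24 = |G|. So G has 9 conjugacy classes.

Answer: 9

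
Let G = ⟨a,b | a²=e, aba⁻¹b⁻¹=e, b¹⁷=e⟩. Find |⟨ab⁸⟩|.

|⟨ab⁸⟩| equals the order of ab⁸. Compute successive powers until reaching e:
  (ab⁸)¹ = ab⁸, (ab⁸)² = b¹⁶, (ab⁸)³ = ab⁷, (ab⁸)⁴ = b¹⁵, (ab⁸)⁵ = ab⁶, (ab⁸)⁶ = b¹⁴, (ab⁸)⁷ = ab⁵, (ab⁸)⁸ = b¹³, (ab⁸)⁹ = ab⁴, (ab⁸)¹⁰ = b¹², (ab⁸)¹¹ = ab³, (ab⁸)¹² = b¹¹, (ab⁸)¹³ = ab², (ab⁸)¹⁴ = b¹⁰, (ab⁸)¹⁵ = ab, (ab⁸)¹⁶ = b⁹, (ab⁸)¹⁷ = a, (ab⁸)¹⁸ = b⁸, (ab⁸)¹⁹ = ab¹⁶, (ab⁸)²⁰ = b⁷, (ab⁸)²¹ = ab¹⁵, (ab⁸)²² = b⁶, (ab⁸)²³ = ab¹⁴, (ab⁸)²⁴ = b⁵, (ab⁸)²⁵ = ab¹³, (ab⁸)²⁶ = b⁴, (ab⁸)²⁷ = ab¹², (ab⁸)²⁸ = b³, (ab⁸)²⁹ = ab¹¹, (ab⁸)³⁰ = b², (ab⁸)³¹ = ab¹⁰, (ab⁸)³² = b, (ab⁸)³³ = ab⁹, (ab⁸)³⁴ = e.
The smallest positive k with (ab⁸)ᵏ = e is 34, so |⟨ab⁸⟩| = 34.

Answer: 34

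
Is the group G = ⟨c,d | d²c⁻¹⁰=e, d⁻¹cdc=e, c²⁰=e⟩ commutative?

c·d = cd but d·c = c⁹d⁻¹, so c·d ≠ d·c and G is not abelian.

Answer: No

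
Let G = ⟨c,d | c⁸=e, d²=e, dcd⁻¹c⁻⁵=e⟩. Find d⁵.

Compute successive powers of d, reducing at each step:
  d²: d · d = e
  d³: e · d = d
  d⁴: d · d = e
  d⁵: e · d = d

Answer: d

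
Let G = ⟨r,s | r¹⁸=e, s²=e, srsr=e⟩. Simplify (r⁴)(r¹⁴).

Compute (r⁴) · (r¹⁴) by multiplying left to right and reducing via the relations at each step:
  (r⁴) · r¹⁴ = e

Answer: e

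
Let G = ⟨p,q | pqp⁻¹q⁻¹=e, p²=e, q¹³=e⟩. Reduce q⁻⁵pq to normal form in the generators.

Multiply left to right, reducing at each step:
  (q⁸) · p = pq⁸
  (pq⁸) · q = pq⁹

Answer: pq⁹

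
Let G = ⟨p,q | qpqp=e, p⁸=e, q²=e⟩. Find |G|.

Enumerate words in the generators, reducing via the relations: the distinct elements are
  {e, p, q, pq, p², p³, p⁴, p⁵, p⁶, p⁷, p²q, p³q, p⁴q, p⁵q, p⁶q, p⁷q}.
No further products give new elements, so |G| = 16.

Answer: 16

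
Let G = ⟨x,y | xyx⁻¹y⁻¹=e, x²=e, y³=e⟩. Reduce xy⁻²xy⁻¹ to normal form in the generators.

Multiply left to right, reducing at each step:
  x · y⁻² = xy
  (xy) · x = y
  y · y⁻¹ = e

Answer: e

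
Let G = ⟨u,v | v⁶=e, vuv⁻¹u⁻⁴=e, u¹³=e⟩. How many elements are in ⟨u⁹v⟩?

|⟨u⁹v⟩| equals the order of u⁹v. Compute successive powers until reaching e:
  (u⁹v)¹ = u⁹v, (u⁹v)² = u⁶v², (u⁹v)³ = u⁷v³, (u⁹v)⁴ = u¹¹v⁴, (u⁹v)⁵ = uv⁵, (u⁹v)⁶ = e.
The smallest positive k with (u⁹v)ᵏ = e is 6, so |⟨u⁹v⟩| = 6.

Answer: 6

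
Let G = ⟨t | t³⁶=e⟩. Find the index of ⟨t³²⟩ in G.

First find ord(t³²) by computing successive powers:
  (t³²)¹ = t³², (t³²)² = t²⁸, (t³²)³ = t²⁴, (t³²)⁴ = t²⁰, (t³²)⁵ = t¹⁶, (t³²)⁶ = t¹², (t³²)⁷ = t⁸, (t³²)⁸ = t⁴, (t³²)⁹ = e.
So |⟨t³²⟩| = ord(t³²) = 9. With |G| = 36, by Lagrange [G : ⟨t³²⟩] = 36/9 = 4.

Answer: 4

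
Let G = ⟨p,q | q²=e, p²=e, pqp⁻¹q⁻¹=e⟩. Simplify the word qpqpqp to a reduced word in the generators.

Multiply left to right, reducing at each step:
  q · p = pq
  (pq) · q = p
  p · p = e
  e · q = q
  q · p = pq

Answer: pq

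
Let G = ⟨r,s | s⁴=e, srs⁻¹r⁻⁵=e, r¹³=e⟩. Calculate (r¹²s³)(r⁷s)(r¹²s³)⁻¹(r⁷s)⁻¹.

[(r¹²s³), (r⁷s)] = (r¹²s³)·(r⁷s)·(r¹²s³)⁻¹·(r⁷s)⁻¹.
  (r¹²s³) · (r⁷s) = r³
  (r³) · (r⁵s) = r⁸s
  (r⁸s) · (r⁹s³) = r

Answer: r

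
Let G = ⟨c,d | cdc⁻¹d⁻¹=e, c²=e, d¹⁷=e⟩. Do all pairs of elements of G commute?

Each pair of generators commutes: c·d = cd = d·c. Since the generators pairwise commute, every element of G commutes with every other, so G is abelian.

Answer: Yes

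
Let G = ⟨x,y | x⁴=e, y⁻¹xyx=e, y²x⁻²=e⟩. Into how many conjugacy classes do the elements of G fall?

The conjugacy classes (representative and size) are:
  [e] (size 1), [x³] (size 2), [x²] (size 1), [y⁻¹] (size 2), [xy⁻¹] (size 2).
Class equation: 1 + 2 + 1 + 2 + 2 = 8 = |G|. So G has 5 conjugacy classes.

Answer: 5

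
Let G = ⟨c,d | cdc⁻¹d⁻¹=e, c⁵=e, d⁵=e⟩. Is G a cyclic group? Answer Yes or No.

|G| = 25, but the maximum element order in G is 5 < 25. No single element generates all of G, so G is not cyclic.

Answer: No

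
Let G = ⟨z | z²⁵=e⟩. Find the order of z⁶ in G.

Compute successive powers until reaching e:
  (z⁶)¹ = z⁶, (z⁶)² = z¹², (z⁶)³ = z¹⁸, (z⁶)⁴ = z²⁴, (z⁶)⁵ = z⁵, (z⁶)⁶ = z¹¹, (z⁶)⁷ = z¹⁷, (z⁶)⁸ = z²³, (z⁶)⁹ = z⁴, (z⁶)¹⁰ = z¹⁰, (z⁶)¹¹ = z¹⁶, (z⁶)¹² = z²², (z⁶)¹³ = z³, (z⁶)¹⁴ = z⁹, (z⁶)¹⁵ = z¹⁵, (z⁶)¹⁶ = z²¹, (z⁶)¹⁷ = z², (z⁶)¹⁸ = z⁸, (z⁶)¹⁹ = z¹⁴, (z⁶)²⁰ = z²⁰, (z⁶)²¹ = z, (z⁶)²² = z⁷, (z⁶)²³ = z¹³, (z⁶)²⁴ = z¹⁹, (z⁶)²⁵ = e.
The smallest positive k with (z⁶)ᵏ = e is 25.

Answer: 25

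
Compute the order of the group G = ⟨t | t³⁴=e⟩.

G is generated by a single element, so G is cyclic. The relator gives t³⁴ = e and no smaller power is forced to be e, so the 34 powers {e, t, t², t³, t⁴, t⁵, t⁶, t⁷, t⁸, t⁹, t²², t²³, t²¹, t²⁰, t²⁴, t²⁵, t²⁶, t²⁷, t²⁸, t²⁹, t³², t³³, t³¹, t³⁰, t¹², t¹³, t¹¹, t¹⁰, t¹⁴, t¹⁵, t¹⁶, t¹⁷, t¹⁸, t¹⁹} are distinct. Hence |G| = 34.

Answer: 34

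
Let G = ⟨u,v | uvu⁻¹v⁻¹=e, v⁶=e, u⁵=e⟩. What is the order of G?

Enumerate words in the generators, reducing via the relations: the distinct elements are
  {e, u, v, uv, u², u³, u⁴, v², v³, v⁴, v⁵, uv², uv³, uv⁴, uv⁵, u²v, u³v, u⁴v, u²v², u²v³, u²v⁴, u²v⁵, u³v², u³v³, u³v⁴, u³v⁵, u⁴v², u⁴v³, u⁴v⁴, u⁴v⁵}.
No further products give new elements, so |G| = 30.

Answer: 30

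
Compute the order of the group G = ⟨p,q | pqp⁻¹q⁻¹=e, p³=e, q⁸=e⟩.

Enumerate words in the generators, reducing via the relations: the distinct elements are
  {e, p, q, pq, p², q², q³, q⁴, q⁵, q⁶, q⁷, pq², pq³, pq⁴, pq⁵, pq⁶, pq⁷, p²q, p²q², p²q³, p²q⁴, p²q⁵, p²q⁶, p²q⁷}.
No further products give new elements, so |G| = 24.

Answer: 24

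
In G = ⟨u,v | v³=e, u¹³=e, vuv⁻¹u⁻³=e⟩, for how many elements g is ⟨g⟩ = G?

⟨g⟩ = G would require ord(g) = |G| = 39, but the maximum element order in G is 13 < 39. So G is not cyclic and no single element generates it: the count is 0.

Answer: 0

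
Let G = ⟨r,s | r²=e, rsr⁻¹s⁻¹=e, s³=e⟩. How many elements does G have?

Enumerate words in the generators, reducing via the relations: the distinct elements are
  {e, r, s, rs, s², rs²}.
No further products give new elements, so |G| = 6.

Answer: 6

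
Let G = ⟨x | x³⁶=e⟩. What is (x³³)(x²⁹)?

Compute (x³³) · (x²⁹) by multiplying left to right and reducing via the relations at each step:
  (x³³) · x²⁹ = x²⁶

Answer: x²⁶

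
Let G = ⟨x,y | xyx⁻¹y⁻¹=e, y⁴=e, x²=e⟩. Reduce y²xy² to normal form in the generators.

Multiply left to right, reducing at each step:
  (y²) · x = xy²
  (xy²) · y² = x

Answer: x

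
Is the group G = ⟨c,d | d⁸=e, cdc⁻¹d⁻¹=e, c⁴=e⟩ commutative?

Each pair of generators commutes: c·d = cd = d·c. Since the generators pairwise commute, every element of G commutes with every other, so G is abelian.

Answer: Yes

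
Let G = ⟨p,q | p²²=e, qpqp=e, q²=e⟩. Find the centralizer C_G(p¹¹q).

⟨p¹¹q⟩ ⊆ C_G(p¹¹q) since powers of p¹¹q commute with p¹¹q; so |C_G(p¹¹q)| ≥ |⟨p¹¹q⟩| = 2.
By orbit–stabilizer, |C_G(p¹¹q)| = |G| / |conj. class of p¹¹q| = 44 / 11 = 4.
The 4 elements commuting with p¹¹q are {e, p¹¹, q, p¹¹q}.

Answer: {e, p¹¹, q, p¹¹q}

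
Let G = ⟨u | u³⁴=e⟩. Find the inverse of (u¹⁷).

The order of (u¹⁷) is 2 (smallest k with (u¹⁷)ᵏ = e), so (u¹⁷)⁻¹ = (u¹⁷)¹ = u¹⁷.
Check: (u¹⁷) · (u¹⁷) → (u¹⁷) · u¹⁷ = e, giving e as required.

Answer: u¹⁷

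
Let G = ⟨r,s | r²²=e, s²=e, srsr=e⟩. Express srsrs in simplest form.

Multiply left to right, reducing at each step:
  s · r = r²¹s
  (r²¹s) · s = r²¹
  (r²¹) · r = e
  e · s = s

Answer: s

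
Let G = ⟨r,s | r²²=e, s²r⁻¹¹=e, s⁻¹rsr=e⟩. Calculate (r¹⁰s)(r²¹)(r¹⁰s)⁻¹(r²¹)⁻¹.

[(r¹⁰s), (r²¹)] = (r¹⁰s)·(r²¹)·(r¹⁰s)⁻¹·(r²¹)⁻¹.
  (r¹⁰s) · (r²¹) = s⁻¹
  (s⁻¹) · (r¹⁰s⁻¹) = r
  r · r = r²

Answer: r²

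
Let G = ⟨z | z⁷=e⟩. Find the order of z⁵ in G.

Compute successive powers until reaching e:
  (z⁵)¹ = z⁵, (z⁵)² = z³, (z⁵)³ = z, (z⁵)⁴ = z⁶, (z⁵)⁵ = z⁴, (z⁵)⁶ = z², (z⁵)⁷ = e.
The smallest positive k with (z⁵)ᵏ = e is 7.

Answer: 7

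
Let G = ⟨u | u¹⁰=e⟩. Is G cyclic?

|G| = 10. The element u has order 10 (its powers give 10 distinct elements), so ⟨u⟩ = G and G is cyclic.

Answer: Yes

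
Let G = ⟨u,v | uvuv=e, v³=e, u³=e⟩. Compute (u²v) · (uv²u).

Compute (u²v) · (uv²u) by multiplying left to right and reducing via the relations at each step:
  (u²v) · u = uv²
  (uv²) · v² = uv
  (uv) · u = v²

Answer: v²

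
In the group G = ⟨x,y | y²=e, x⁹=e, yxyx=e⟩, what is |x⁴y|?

Compute successive powers until reaching e:
  (x⁴y)¹ = x⁴y, (x⁴y)² = e.
The smallest positive k with (x⁴y)ᵏ = e is 2.

Answer: 2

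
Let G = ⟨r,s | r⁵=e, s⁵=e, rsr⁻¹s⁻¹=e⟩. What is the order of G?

Enumerate words in the generators, reducing via the relations: the distinct elements are
  {e, r, s, rs, r², r³, r⁴, s², s³, s⁴, rs², rs³, rs⁴, r²s, r³s, r⁴s, r²s², r²s³, r²s⁴, r³s², r³s³, r³s⁴, r⁴s², r⁴s³, r⁴s⁴}.
No further products give new elements, so |G| = 25.

Answer: 25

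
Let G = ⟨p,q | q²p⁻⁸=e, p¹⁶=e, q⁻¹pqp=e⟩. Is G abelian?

p·q = pq but q·p = p⁷q⁻¹, so p·q ≠ q·p and G is not abelian.

Answer: No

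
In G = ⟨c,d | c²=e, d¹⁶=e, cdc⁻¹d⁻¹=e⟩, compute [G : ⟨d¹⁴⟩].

First find ord(d¹⁴) by computing successive powers:
  (d¹⁴)¹ = d¹⁴, (d¹⁴)² = d¹², (d¹⁴)³ = d¹⁰, (d¹⁴)⁴ = d⁸, (d¹⁴)⁵ = d⁶, (d¹⁴)⁶ = d⁴, (d¹⁴)⁷ = d², (d¹⁴)⁸ = e.
So |⟨d¹⁴⟩| = ord(d¹⁴) = 8. With |G| = 32, by Lagrange [G : ⟨d¹⁴⟩] = 32/8 = 4.

Answer: 4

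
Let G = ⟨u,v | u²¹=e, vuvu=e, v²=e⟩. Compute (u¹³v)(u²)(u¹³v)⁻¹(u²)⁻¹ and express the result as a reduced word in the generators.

[(u¹³v), (u²)] = (u¹³v)·(u²)·(u¹³v)⁻¹·(u²)⁻¹.
  (u¹³v) · (u²) = u¹¹v
  (u¹¹v) · (u¹³v) = u¹⁹
  (u¹⁹) · (u¹⁹) = u¹⁷

Answer: u¹⁷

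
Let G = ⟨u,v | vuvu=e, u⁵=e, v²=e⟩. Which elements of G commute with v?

⟨v⟩ ⊆ C_G(v) since powers of v commute with v; so |C_G(v)| ≥ |⟨v⟩| = 2.
By orbit–stabilizer, |C_G(v)| = |G| / |conj. class of v| = 10 / 5 = 2.
The 2 elements commuting with v are {e, v}.

Answer: {e, v}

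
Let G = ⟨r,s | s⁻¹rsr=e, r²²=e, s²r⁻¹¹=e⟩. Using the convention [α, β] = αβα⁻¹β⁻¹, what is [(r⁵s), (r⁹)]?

[(r⁵s), (r⁹)] = (r⁵s)·(r⁹)·(r⁵s)⁻¹·(r⁹)⁻¹.
  (r⁵s) · (r⁹) = r⁷s⁻¹
  (r⁷s⁻¹) · (r⁵s⁻¹) = r¹³
  (r¹³) · (r¹³) = r⁴

Answer: r⁴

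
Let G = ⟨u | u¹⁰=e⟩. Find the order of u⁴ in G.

Compute successive powers until reaching e:
  (u⁴)¹ = u⁴, (u⁴)² = u⁸, (u⁴)³ = u², (u⁴)⁴ = u⁶, (u⁴)⁵ = e.
The smallest positive k with (u⁴)ᵏ = e is 5.

Answer: 5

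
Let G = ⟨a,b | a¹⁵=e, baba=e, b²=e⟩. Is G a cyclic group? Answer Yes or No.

Every cyclic group is abelian. But a·b = ab while b·a = a¹⁴b, so a·b ≠ b·a and G is not abelian. Hence G is not cyclic.

Answer: No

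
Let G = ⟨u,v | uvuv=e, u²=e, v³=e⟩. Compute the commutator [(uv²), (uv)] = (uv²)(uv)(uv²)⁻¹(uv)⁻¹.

[(uv²), (uv)] = (uv²)·(uv)·(uv²)⁻¹·(uv)⁻¹.
  (uv²) · (uv) = v²
  (v²) · (uv²) = u
  u · (uv) = v

Answer: v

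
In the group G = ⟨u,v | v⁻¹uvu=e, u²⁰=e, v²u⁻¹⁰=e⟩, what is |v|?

Compute successive powers until reaching e:
  v¹ = v, v² = u¹⁰, v³ = v⁻¹, v⁴ = e.
The smallest positive k with vᵏ = e is 4.

Answer: 4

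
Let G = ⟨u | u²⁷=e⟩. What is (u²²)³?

Compute successive powers of (u²²), reducing at each step:
  (u²²)²: (u²²) · u²² = u¹⁷
  (u²²)³: (u¹⁷) · u²² = u¹²

Answer: u¹²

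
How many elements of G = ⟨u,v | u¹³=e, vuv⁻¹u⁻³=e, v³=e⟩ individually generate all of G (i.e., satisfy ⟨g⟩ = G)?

⟨g⟩ = G would require ord(g) = |G| = 39, but the maximum element order in G is 13 < 39. So G is not cyclic and no single element generates it: the count is 0.

Answer: 0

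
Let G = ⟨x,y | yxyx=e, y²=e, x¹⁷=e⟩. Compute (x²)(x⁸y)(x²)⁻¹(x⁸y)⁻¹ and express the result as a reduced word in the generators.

[(x²), (x⁸y)] = (x²)·(x⁸y)·(x²)⁻¹·(x⁸y)⁻¹.
  (x²) · (x⁸y) = x¹⁰y
  (x¹⁰y) · (x¹⁵) = x¹²y
  (x¹²y) · (x⁸y) = x⁴

Answer: x⁴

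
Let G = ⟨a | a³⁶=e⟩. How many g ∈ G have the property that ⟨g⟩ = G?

G is cyclic of order 36. An element generates G iff its order is 36, and a cyclic group of order 36 has exactly φ(36) = 12 such elements.

Answer: 12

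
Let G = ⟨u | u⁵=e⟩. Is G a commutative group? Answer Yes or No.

G has a single generator, so G is cyclic and hence abelian.

Answer: Yes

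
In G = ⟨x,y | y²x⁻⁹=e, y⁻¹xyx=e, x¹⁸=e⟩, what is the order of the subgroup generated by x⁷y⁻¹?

|⟨x⁷y⁻¹⟩| equals the order of x⁷y⁻¹. Compute successive powers until reaching e:
  (x⁷y⁻¹)¹ = x⁷y⁻¹, (x⁷y⁻¹)² = x⁹, (x⁷y⁻¹)³ = x⁷y, (x⁷y⁻¹)⁴ = e.
The smallest positive k with (x⁷y⁻¹)ᵏ = e is 4, so |⟨x⁷y⁻¹⟩| = 4.

Answer: 4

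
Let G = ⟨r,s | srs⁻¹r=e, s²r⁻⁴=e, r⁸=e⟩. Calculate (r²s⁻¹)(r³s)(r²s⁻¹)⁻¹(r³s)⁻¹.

[(r²s⁻¹), (r³s)] = (r²s⁻¹)·(r³s)·(r²s⁻¹)⁻¹·(r³s)⁻¹.
  (r²s⁻¹) · (r³s) = r⁷
  (r⁷) · (r²s) = rs
  (rs) · (r³s⁻¹) = r⁶

Answer: r⁶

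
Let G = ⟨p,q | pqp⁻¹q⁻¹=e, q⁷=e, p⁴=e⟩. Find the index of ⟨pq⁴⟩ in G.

First find ord(pq⁴) by computing successive powers:
  (pq⁴)¹ = pq⁴, (pq⁴)² = p²q, (pq⁴)³ = p³q⁵, (pq⁴)⁴ = q², (pq⁴)⁵ = pq⁶, (pq⁴)⁶ = p²q³, (pq⁴)⁷ = p³, (pq⁴)⁸ = q⁴, (pq⁴)⁹ = pq, (pq⁴)¹⁰ = p²q⁵, (pq⁴)¹¹ = p³q², (pq⁴)¹² = q⁶, (pq⁴)¹³ = pq³, (pq⁴)¹⁴ = p², (pq⁴)¹⁵ = p³q⁴, (pq⁴)¹⁶ = q, (pq⁴)¹⁷ = pq⁵, (pq⁴)¹⁸ = p²q², (pq⁴)¹⁹ = p³q⁶, (pq⁴)²⁰ = q³, (pq⁴)²¹ = p, (pq⁴)²² = p²q⁴, (pq⁴)²³ = p³q, (pq⁴)²⁴ = q⁵, (pq⁴)²⁵ = pq², (pq⁴)²⁶ = p²q⁶, (pq⁴)²⁷ = p³q³, (pq⁴)²⁸ = e.
So |⟨pq⁴⟩| = ord(pq⁴) = 28. With |G| = 28, by Lagrange [G : ⟨pq⁴⟩] = 28/28 = 1.

Answer: 1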